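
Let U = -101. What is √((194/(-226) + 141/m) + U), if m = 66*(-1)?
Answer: I*√642708066/2486 ≈ 10.198*I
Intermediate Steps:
m = -66
√((194/(-226) + 141/m) + U) = √((194/(-226) + 141/(-66)) - 101) = √((194*(-1/226) + 141*(-1/66)) - 101) = √((-97/113 - 47/22) - 101) = √(-7445/2486 - 101) = √(-258531/2486) = I*√642708066/2486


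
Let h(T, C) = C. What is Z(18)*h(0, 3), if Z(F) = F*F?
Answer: 972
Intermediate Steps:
Z(F) = F²
Z(18)*h(0, 3) = 18²*3 = 324*3 = 972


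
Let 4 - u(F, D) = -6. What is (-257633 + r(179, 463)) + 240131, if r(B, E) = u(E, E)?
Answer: -17492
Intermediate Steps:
u(F, D) = 10 (u(F, D) = 4 - 1*(-6) = 4 + 6 = 10)
r(B, E) = 10
(-257633 + r(179, 463)) + 240131 = (-257633 + 10) + 240131 = -257623 + 240131 = -17492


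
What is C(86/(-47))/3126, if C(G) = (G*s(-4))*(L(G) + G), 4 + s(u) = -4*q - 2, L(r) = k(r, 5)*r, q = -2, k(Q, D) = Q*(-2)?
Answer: 539908/54091783 ≈ 0.0099813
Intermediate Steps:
k(Q, D) = -2*Q
L(r) = -2*r² (L(r) = (-2*r)*r = -2*r²)
s(u) = 2 (s(u) = -4 + (-4*(-2) - 2) = -4 + (8 - 2) = -4 + 6 = 2)
C(G) = 2*G*(G - 2*G²) (C(G) = (G*2)*(-2*G² + G) = (2*G)*(G - 2*G²) = 2*G*(G - 2*G²))
C(86/(-47))/3126 = ((86/(-47))²*(2 - 344/(-47)))/3126 = ((86*(-1/47))²*(2 - 344*(-1)/47))*(1/3126) = ((-86/47)²*(2 - 4*(-86/47)))*(1/3126) = (7396*(2 + 344/47)/2209)*(1/3126) = ((7396/2209)*(438/47))*(1/3126) = (3239448/103823)*(1/3126) = 539908/54091783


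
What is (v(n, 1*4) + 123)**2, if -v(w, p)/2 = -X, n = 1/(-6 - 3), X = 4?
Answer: 17161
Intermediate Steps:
n = -1/9 (n = 1/(-9) = -1/9 ≈ -0.11111)
v(w, p) = 8 (v(w, p) = -(-2)*4 = -2*(-4) = 8)
(v(n, 1*4) + 123)**2 = (8 + 123)**2 = 131**2 = 17161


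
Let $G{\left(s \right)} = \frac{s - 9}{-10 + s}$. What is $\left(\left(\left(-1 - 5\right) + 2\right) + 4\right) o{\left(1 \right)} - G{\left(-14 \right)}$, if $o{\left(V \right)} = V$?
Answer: $- \frac{23}{24} \approx -0.95833$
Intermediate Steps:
$G{\left(s \right)} = \frac{-9 + s}{-10 + s}$
$\left(\left(\left(-1 - 5\right) + 2\right) + 4\right) o{\left(1 \right)} - G{\left(-14 \right)} = \left(\left(\left(-1 - 5\right) + 2\right) + 4\right) 1 - \frac{-9 - 14}{-10 - 14} = \left(\left(\left(-1 - 5\right) + 2\right) + 4\right) 1 - \frac{1}{-24} \left(-23\right) = \left(\left(-6 + 2\right) + 4\right) 1 - \left(- \frac{1}{24}\right) \left(-23\right) = \left(-4 + 4\right) 1 - \frac{23}{24} = 0 \cdot 1 - \frac{23}{24} = 0 - \frac{23}{24} = - \frac{23}{24}$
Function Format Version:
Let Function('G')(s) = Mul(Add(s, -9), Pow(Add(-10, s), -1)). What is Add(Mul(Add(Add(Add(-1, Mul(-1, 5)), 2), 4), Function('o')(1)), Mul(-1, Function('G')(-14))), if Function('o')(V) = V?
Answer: Rational(-23, 24) ≈ -0.95833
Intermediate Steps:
Function('G')(s) = Mul(Pow(Add(-10, s), -1), Add(-9, s)) (Function('G')(s) = Mul(Add(-9, s), Pow(Add(-10, s), -1)) = Mul(Pow(Add(-10, s), -1), Add(-9, s)))
Add(Mul(Add(Add(Add(-1, Mul(-1, 5)), 2), 4), Function('o')(1)), Mul(-1, Function('G')(-14))) = Add(Mul(Add(Add(Add(-1, Mul(-1, 5)), 2), 4), 1), Mul(-1, Mul(Pow(Add(-10, -14), -1), Add(-9, -14)))) = Add(Mul(Add(Add(Add(-1, -5), 2), 4), 1), Mul(-1, Mul(Pow(-24, -1), -23))) = Add(Mul(Add(Add(-6, 2), 4), 1), Mul(-1, Mul(Rational(-1, 24), -23))) = Add(Mul(Add(-4, 4), 1), Mul(-1, Rational(23, 24))) = Add(Mul(0, 1), Rational(-23, 24)) = Add(0, Rational(-23, 24)) = Rational(-23, 24)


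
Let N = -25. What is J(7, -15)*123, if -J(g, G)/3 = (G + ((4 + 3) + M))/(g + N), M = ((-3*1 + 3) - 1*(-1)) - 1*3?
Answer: -205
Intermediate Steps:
M = -2 (M = ((-3 + 3) + 1) - 3 = (0 + 1) - 3 = 1 - 3 = -2)
J(g, G) = -3*(5 + G)/(-25 + g) (J(g, G) = -3*(G + ((4 + 3) - 2))/(g - 25) = -3*(G + (7 - 2))/(-25 + g) = -3*(G + 5)/(-25 + g) = -3*(5 + G)/(-25 + g))
J(7, -15)*123 = (3*(-5 - 1*(-15))/(-25 + 7))*123 = (3*(-5 + 15)/(-18))*123 = (3*(-1/18)*10)*123 = -5/3*123 = -205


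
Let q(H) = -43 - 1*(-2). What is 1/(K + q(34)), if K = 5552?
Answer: 1/5511 ≈ 0.00018146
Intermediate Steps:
q(H) = -41 (q(H) = -43 + 2 = -41)
1/(K + q(34)) = 1/(5552 - 41) = 1/5511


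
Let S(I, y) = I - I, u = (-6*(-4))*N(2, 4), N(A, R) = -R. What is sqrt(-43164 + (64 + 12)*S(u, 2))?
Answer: 6*I*sqrt(1199) ≈ 207.76*I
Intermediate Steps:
u = -96 (u = (-6*(-4))*(-1*4) = -2*(-12)*(-4) = 24*(-4) = -96)
S(I, y) = 0
sqrt(-43164 + (64 + 12)*S(u, 2)) = sqrt(-43164 + (64 + 12)*0) = sqrt(-43164 + 76*0) = sqrt(-43164 + 0) = sqrt(-43164) = 6*I*sqrt(1199)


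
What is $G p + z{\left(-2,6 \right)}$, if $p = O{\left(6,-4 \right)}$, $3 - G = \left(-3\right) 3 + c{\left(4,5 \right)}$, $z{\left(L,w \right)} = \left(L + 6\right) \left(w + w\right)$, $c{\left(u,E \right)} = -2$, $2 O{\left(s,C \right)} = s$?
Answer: $90$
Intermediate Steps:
$O{\left(s,C \right)} = \frac{s}{2}$
$z{\left(L,w \right)} = 2 w \left(6 + L\right)$ ($z{\left(L,w \right)} = \left(6 + L\right) 2 w = 2 w \left(6 + L\right)$)
$G = 14$ ($G = 3 - \left(\left(-3\right) 3 - 2\right) = 3 - \left(-9 - 2\right) = 3 - -11 = 3 + 11 = 14$)
$p = 3$ ($p = \frac{1}{2} \cdot 6 = 3$)
$G p + z{\left(-2,6 \right)} = 14 \cdot 3 + 2 \cdot 6 \left(6 - 2\right) = 42 + 2 \cdot 6 \cdot 4 = 42 + 48 = 90$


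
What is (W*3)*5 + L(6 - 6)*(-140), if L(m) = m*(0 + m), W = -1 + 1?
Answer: 0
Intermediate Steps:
W = 0
L(m) = m**2 (L(m) = m*m = m**2)
(W*3)*5 + L(6 - 6)*(-140) = (0*3)*5 + (6 - 6)**2*(-140) = 0*5 + 0**2*(-140) = 0 + 0*(-140) = 0 + 0 = 0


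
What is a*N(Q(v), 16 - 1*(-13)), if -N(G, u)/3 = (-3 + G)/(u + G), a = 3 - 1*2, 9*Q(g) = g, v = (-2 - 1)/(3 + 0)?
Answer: 21/65 ≈ 0.32308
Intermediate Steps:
v = -1 (v = -3/3 = -3*⅓ = -1)
Q(g) = g/9
a = 1 (a = 3 - 2 = 1)
N(G, u) = -3*(-3 + G)/(G + u) (N(G, u) = -3*(-3 + G)/(u + G) = -3*(-3 + G)/(G + u))
a*N(Q(v), 16 - 1*(-13)) = 1*(3*(3 - (-1)/9)/((⅑)*(-1) + (16 - 1*(-13)))) = 1*(3*(3 - 1*(-⅑))/(-⅑ + (16 + 13))) = 1*(3*(3 + ⅑)/(-⅑ + 29)) = 1*(3*(28/9)/(260/9)) = 1*(3*(9/260)*(28/9)) = 1*(21/65) = 21/65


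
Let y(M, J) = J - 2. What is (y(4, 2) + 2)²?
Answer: 4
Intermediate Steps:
y(M, J) = -2 + J
(y(4, 2) + 2)² = ((-2 + 2) + 2)² = (0 + 2)² = 2² = 4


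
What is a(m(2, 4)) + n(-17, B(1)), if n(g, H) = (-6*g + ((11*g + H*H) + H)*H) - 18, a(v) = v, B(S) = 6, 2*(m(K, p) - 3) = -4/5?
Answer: -3917/5 ≈ -783.40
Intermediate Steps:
m(K, p) = 13/5 (m(K, p) = 3 + (-4/5)/2 = 3 + (-4*⅕)/2 = 3 + (½)*(-⅘) = 3 - ⅖ = 13/5)
n(g, H) = -18 - 6*g + H*(H + H² + 11*g) (n(g, H) = (-6*g + ((11*g + H²) + H)*H) - 18 = (-6*g + ((H² + 11*g) + H)*H) - 18 = (-6*g + (H + H² + 11*g)*H) - 18 = (-6*g + H*(H + H² + 11*g)) - 18 = -18 - 6*g + H*(H + H² + 11*g))
a(m(2, 4)) + n(-17, B(1)) = 13/5 + (-18 + 6² + 6³ - 6*(-17) + 11*6*(-17)) = 13/5 + (-18 + 36 + 216 + 102 - 1122) = 13/5 - 786 = -3917/5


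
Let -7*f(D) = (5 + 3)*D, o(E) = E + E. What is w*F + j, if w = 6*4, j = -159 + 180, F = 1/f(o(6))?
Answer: 77/4 ≈ 19.250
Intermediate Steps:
o(E) = 2*E
f(D) = -8*D/7 (f(D) = -(5 + 3)*D/7 = -8*D/7)
F = -7/96 (F = 1/(-16*6/7) = 1/(-8/7*12) = 1/(-96/7) = -7/96 ≈ -0.072917)
j = 21
w = 24
w*F + j = 24*(-7/96) + 21 = -7/4 + 21 = 77/4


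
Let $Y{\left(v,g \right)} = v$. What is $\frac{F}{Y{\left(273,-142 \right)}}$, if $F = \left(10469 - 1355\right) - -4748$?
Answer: $\frac{13862}{273} \approx 50.777$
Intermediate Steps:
$F = 13862$ ($F = 9114 + 4748 = 13862$)
$\frac{F}{Y{\left(273,-142 \right)}} = \frac{13862}{273}$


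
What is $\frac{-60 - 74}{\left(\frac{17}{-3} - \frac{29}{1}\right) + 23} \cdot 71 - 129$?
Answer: $\frac{24027}{35} \approx 686.49$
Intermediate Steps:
$\frac{-60 - 74}{\left(\frac{17}{-3} - \frac{29}{1}\right) + 23} \cdot 71 - 129 = - \frac{134}{\left(17 \left(- \frac{1}{3}\right) - 29\right) + 23} \cdot 71 - 129 = - \frac{134}{\left(- \frac{17}{3} - 29\right) + 23} \cdot 71 - 129 = - \frac{134}{- \frac{104}{3} + 23} \cdot 71 - 129 = - \frac{134}{- \frac{35}{3}} \cdot 71 - 129 = \left(-134\right) \left(- \frac{3}{35}\right) 71 - 129 = \frac{402}{35} \cdot 71 - 129 = \frac{28542}{35} - 129 = \frac{24027}{35}$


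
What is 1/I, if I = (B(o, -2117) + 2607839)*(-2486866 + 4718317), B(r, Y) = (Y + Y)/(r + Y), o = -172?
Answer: 763/4440102301889985 ≈ 1.7184e-13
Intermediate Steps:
B(r, Y) = 2*Y/(Y + r) (B(r, Y) = (2*Y)/(Y + r) = 2*Y/(Y + r))
I = 4440102301889985/763 (I = (2*(-2117)/(-2117 - 172) + 2607839)*(-2486866 + 4718317) = (2*(-2117)/(-2289) + 2607839)*2231451 = (2*(-2117)*(-1/2289) + 2607839)*2231451 = (4234/2289 + 2607839)*2231451 = (5969347705/2289)*2231451 = 4440102301889985/763 ≈ 5.8193e+12)
1/I = 1/(4440102301889985/763) = 763/4440102301889985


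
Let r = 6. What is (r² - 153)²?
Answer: 13689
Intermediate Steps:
(r² - 153)² = (6² - 153)² = (36 - 153)² = (-117)² = 13689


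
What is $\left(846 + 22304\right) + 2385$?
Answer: $25535$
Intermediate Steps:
$\left(846 + 22304\right) + 2385 = 23150 + 2385 = 25535$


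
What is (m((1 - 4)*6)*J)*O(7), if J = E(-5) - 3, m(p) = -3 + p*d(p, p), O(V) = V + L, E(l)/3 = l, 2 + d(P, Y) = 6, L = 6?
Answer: 17550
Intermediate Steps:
d(P, Y) = 4 (d(P, Y) = -2 + 6 = 4)
E(l) = 3*l
O(V) = 6 + V (O(V) = V + 6 = 6 + V)
m(p) = -3 + 4*p (m(p) = -3 + p*4 = -3 + 4*p)
J = -18 (J = 3*(-5) - 3 = -15 - 3 = -18)
(m((1 - 4)*6)*J)*O(7) = ((-3 + 4*((1 - 4)*6))*(-18))*(6 + 7) = ((-3 + 4*(-3*6))*(-18))*13 = ((-3 + 4*(-18))*(-18))*13 = ((-3 - 72)*(-18))*13 = -75*(-18)*13 = 1350*13 = 17550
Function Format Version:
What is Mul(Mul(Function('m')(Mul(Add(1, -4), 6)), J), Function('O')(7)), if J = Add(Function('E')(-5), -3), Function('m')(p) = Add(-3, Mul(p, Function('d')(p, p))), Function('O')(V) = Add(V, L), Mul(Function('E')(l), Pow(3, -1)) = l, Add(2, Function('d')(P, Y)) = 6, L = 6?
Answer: 17550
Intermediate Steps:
Function('d')(P, Y) = 4 (Function('d')(P, Y) = Add(-2, 6) = 4)
Function('E')(l) = Mul(3, l)
Function('O')(V) = Add(6, V) (Function('O')(V) = Add(V, 6) = Add(6, V))
Function('m')(p) = Add(-3, Mul(4, p)) (Function('m')(p) = Add(-3, Mul(p, 4)) = Add(-3, Mul(4, p)))
J = -18 (J = Add(Mul(3, -5), -3) = Add(-15, -3) = -18)
Mul(Mul(Function('m')(Mul(Add(1, -4), 6)), J), Function('O')(7)) = Mul(Mul(Add(-3, Mul(4, Mul(Add(1, -4), 6))), -18), Add(6, 7)) = Mul(Mul(Add(-3, Mul(4, Mul(-3, 6))), -18), 13) = Mul(Mul(Add(-3, Mul(4, -18)), -18), 13) = Mul(Mul(Add(-3, -72), -18), 13) = Mul(Mul(-75, -18), 13) = Mul(1350, 13) = 17550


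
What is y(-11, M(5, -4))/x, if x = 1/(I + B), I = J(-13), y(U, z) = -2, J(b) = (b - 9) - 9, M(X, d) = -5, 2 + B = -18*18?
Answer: 714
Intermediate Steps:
B = -326 (B = -2 - 18*18 = -2 - 324 = -326)
J(b) = -18 + b (J(b) = (-9 + b) - 9 = -18 + b)
I = -31 (I = -18 - 13 = -31)
x = -1/357 (x = 1/(-31 - 326) = 1/(-357) = -1/357 ≈ -0.0028011)
y(-11, M(5, -4))/x = -2/(-1/357) = -2*(-357) = 714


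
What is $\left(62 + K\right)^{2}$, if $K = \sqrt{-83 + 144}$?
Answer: $\left(62 + \sqrt{61}\right)^{2} \approx 4873.5$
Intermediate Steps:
$K = \sqrt{61} \approx 7.8102$
$\left(62 + K\right)^{2} = \left(62 + \sqrt{61}\right)^{2}$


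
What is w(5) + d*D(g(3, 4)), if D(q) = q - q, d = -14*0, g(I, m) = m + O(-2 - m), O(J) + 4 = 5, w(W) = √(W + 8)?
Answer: √13 ≈ 3.6056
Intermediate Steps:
w(W) = √(8 + W)
O(J) = 1 (O(J) = -4 + 5 = 1)
g(I, m) = 1 + m (g(I, m) = m + 1 = 1 + m)
d = 0
D(q) = 0
w(5) + d*D(g(3, 4)) = √(8 + 5) + 0*0 = √13 + 0 = √13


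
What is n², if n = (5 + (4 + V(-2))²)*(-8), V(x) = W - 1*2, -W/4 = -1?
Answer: 107584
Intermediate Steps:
W = 4 (W = -4*(-1) = 4)
V(x) = 2 (V(x) = 4 - 1*2 = 4 - 2 = 2)
n = -328 (n = (5 + (4 + 2)²)*(-8) = (5 + 6²)*(-8) = (5 + 36)*(-8) = 41*(-8) = -328)
n² = (-328)² = 107584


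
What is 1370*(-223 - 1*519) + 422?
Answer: -1016118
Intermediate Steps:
1370*(-223 - 1*519) + 422 = 1370*(-223 - 519) + 422 = 1370*(-742) + 422 = -1016540 + 422 = -1016118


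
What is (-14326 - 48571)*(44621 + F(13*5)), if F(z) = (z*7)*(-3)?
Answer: -2720672632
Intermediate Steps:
F(z) = -21*z (F(z) = (7*z)*(-3) = -21*z)
(-14326 - 48571)*(44621 + F(13*5)) = (-14326 - 48571)*(44621 - 273*5) = -62897*(44621 - 21*65) = -62897*(44621 - 1365) = -62897*43256 = -2720672632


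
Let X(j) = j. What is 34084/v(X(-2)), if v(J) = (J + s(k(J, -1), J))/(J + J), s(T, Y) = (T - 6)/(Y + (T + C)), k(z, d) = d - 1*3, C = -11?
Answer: 289714/3 ≈ 96571.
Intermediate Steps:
k(z, d) = -3 + d (k(z, d) = d - 3 = -3 + d)
s(T, Y) = (-6 + T)/(-11 + T + Y) (s(T, Y) = (T - 6)/(Y + (T - 11)) = (-6 + T)/(Y + (-11 + T)) = (-6 + T)/(-11 + T + Y))
v(J) = (J - 10/(-15 + J))/(2*J) (v(J) = (J + (-6 + (-3 - 1))/(-11 + (-3 - 1) + J))/(J + J) = (J + (-6 - 4)/(-11 - 4 + J))/((2*J)) = (J - 10/(-15 + J))*(1/(2*J)) = (J - 10/(-15 + J))/(2*J))
34084/v(X(-2)) = 34084/(((½)*(-10 - 2*(-15 - 2))/(-2*(-15 - 2)))) = 34084/(((½)*(-½)*(-10 - 2*(-17))/(-17))) = 34084/(((½)*(-½)*(-1/17)*(-10 + 34))) = 34084/(((½)*(-½)*(-1/17)*24)) = 34084/(6/17) = 34084*(17/6) = 289714/3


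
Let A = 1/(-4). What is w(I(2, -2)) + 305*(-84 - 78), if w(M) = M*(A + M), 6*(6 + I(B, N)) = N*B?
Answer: -444275/9 ≈ -49364.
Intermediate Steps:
A = -1/4 ≈ -0.25000
I(B, N) = -6 + B*N/6 (I(B, N) = -6 + (N*B)/6 = -6 + (B*N)/6 = -6 + B*N/6)
w(M) = M*(-1/4 + M)
w(I(2, -2)) + 305*(-84 - 78) = (-6 + (1/6)*2*(-2))*(-1/4 + (-6 + (1/6)*2*(-2))) + 305*(-84 - 78) = (-6 - 2/3)*(-1/4 + (-6 - 2/3)) + 305*(-162) = -20*(-1/4 - 20/3)/3 - 49410 = -20/3*(-83/12) - 49410 = 415/9 - 49410 = -444275/9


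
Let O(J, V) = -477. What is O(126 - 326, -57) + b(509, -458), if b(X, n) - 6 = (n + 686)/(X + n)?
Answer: -7931/17 ≈ -466.53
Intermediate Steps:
b(X, n) = 6 + (686 + n)/(X + n) (b(X, n) = 6 + (n + 686)/(X + n) = 6 + (686 + n)/(X + n))
O(126 - 326, -57) + b(509, -458) = -477 + (686 + 6*509 + 7*(-458))/(509 - 458) = -477 + (686 + 3054 - 3206)/51 = -477 + (1/51)*534 = -477 + 178/17 = -7931/17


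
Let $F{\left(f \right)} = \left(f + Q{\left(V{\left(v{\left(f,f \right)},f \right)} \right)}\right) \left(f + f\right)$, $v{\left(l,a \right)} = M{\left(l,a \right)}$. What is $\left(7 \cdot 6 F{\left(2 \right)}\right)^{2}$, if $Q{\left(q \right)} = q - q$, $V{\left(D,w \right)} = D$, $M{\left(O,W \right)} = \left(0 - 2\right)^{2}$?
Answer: $112896$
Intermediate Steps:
$M{\left(O,W \right)} = 4$ ($M{\left(O,W \right)} = \left(-2\right)^{2} = 4$)
$v{\left(l,a \right)} = 4$
$Q{\left(q \right)} = 0$
$F{\left(f \right)} = 2 f^{2}$ ($F{\left(f \right)} = \left(f + 0\right) \left(f + f\right) = f 2 f = 2 f^{2}$)
$\left(7 \cdot 6 F{\left(2 \right)}\right)^{2} = \left(7 \cdot 6 \cdot 2 \cdot 2^{2}\right)^{2} = \left(42 \cdot 2 \cdot 4\right)^{2} = \left(42 \cdot 8\right)^{2} = 336^{2} = 112896$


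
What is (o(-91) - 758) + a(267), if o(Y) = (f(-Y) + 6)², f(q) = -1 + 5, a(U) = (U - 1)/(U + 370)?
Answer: -59840/91 ≈ -657.58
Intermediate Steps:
a(U) = (-1 + U)/(370 + U)
f(q) = 4
o(Y) = 100 (o(Y) = (4 + 6)² = 10² = 100)
(o(-91) - 758) + a(267) = (100 - 758) + (-1 + 267)/(370 + 267) = -658 + 266/637 = -658 + (1/637)*266 = -658 + 38/91 = -59840/91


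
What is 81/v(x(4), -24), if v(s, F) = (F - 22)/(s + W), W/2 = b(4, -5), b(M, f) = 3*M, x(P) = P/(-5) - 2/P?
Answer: -18387/460 ≈ -39.972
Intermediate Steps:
x(P) = -2/P - P/5 (x(P) = P*(-⅕) - 2/P = -P/5 - 2/P = -2/P - P/5)
W = 24 (W = 2*(3*4) = 2*12 = 24)
v(s, F) = (-22 + F)/(24 + s) (v(s, F) = (F - 22)/(s + 24) = (-22 + F)/(24 + s))
81/v(x(4), -24) = 81/(((-22 - 24)/(24 + (-2/4 - ⅕*4)))) = 81/((-46/(24 + (-2*¼ - ⅘)))) = 81/((-46/(24 + (-½ - ⅘)))) = 81/((-46/(24 - 13/10))) = 81/((-46/(227/10))) = 81/(((10/227)*(-46))) = 81/(-460/227) = 81*(-227/460) = -18387/460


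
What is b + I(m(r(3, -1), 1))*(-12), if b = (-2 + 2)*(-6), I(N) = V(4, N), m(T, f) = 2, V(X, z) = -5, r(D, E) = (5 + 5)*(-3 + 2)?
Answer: 60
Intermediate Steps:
r(D, E) = -10 (r(D, E) = 10*(-1) = -10)
I(N) = -5
b = 0 (b = 0*(-6) = 0)
b + I(m(r(3, -1), 1))*(-12) = 0 - 5*(-12) = 0 + 60 = 60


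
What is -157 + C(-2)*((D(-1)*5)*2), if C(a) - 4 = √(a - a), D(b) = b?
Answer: -197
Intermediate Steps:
C(a) = 4 (C(a) = 4 + √(a - a) = 4 + √0 = 4 + 0 = 4)
-157 + C(-2)*((D(-1)*5)*2) = -157 + 4*(-1*5*2) = -157 + 4*(-5*2) = -157 + 4*(-10) = -157 - 40 = -197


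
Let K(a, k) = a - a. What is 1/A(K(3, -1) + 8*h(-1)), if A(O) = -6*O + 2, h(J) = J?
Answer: 1/50 ≈ 0.020000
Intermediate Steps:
K(a, k) = 0
A(O) = 2 - 6*O
1/A(K(3, -1) + 8*h(-1)) = 1/(2 - 6*(0 + 8*(-1))) = 1/(2 - 6*(0 - 8)) = 1/(2 - 6*(-8)) = 1/(2 + 48) = 1/50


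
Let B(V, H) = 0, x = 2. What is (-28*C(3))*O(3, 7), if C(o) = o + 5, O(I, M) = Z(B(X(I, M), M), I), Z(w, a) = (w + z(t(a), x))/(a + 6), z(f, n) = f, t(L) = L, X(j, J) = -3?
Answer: -224/3 ≈ -74.667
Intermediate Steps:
Z(w, a) = (a + w)/(6 + a) (Z(w, a) = (w + a)/(a + 6) = (a + w)/(6 + a))
O(I, M) = I/(6 + I) (O(I, M) = (I + 0)/(6 + I) = I/(6 + I))
C(o) = 5 + o
(-28*C(3))*O(3, 7) = (-28*(5 + 3))*(3/(6 + 3)) = (-28*8)*(3/9) = -672/9 = -224*⅓ = -224/3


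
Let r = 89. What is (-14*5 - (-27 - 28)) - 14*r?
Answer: -1261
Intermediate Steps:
(-14*5 - (-27 - 28)) - 14*r = (-14*5 - (-27 - 28)) - 14*89 = (-70 - 1*(-55)) - 1246 = (-70 + 55) - 1246 = -15 - 1246 = -1261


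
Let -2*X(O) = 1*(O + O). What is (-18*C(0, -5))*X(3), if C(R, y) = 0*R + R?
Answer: 0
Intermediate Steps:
C(R, y) = R (C(R, y) = 0 + R = R)
X(O) = -O (X(O) = -(O + O)/2 = -2*O/2 = -O)
(-18*C(0, -5))*X(3) = (-18*0)*(-1*3) = 0*(-3) = 0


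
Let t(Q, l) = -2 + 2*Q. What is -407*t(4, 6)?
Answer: -2442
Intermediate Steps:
-407*t(4, 6) = -407*(-2 + 2*4) = -407*(-2 + 8) = -407*6 = -2442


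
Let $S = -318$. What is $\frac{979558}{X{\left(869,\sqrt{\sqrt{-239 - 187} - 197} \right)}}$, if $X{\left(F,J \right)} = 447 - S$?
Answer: $\frac{979558}{765} \approx 1280.5$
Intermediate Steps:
$X{\left(F,J \right)} = 765$ ($X{\left(F,J \right)} = 447 - -318 = 447 + 318 = 765$)
$\frac{979558}{X{\left(869,\sqrt{\sqrt{-239 - 187} - 197} \right)}} = \frac{979558}{765}$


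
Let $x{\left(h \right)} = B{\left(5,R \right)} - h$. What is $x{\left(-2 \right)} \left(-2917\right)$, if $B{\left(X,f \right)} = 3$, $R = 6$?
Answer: $-14585$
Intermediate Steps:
$x{\left(h \right)} = 3 - h$
$x{\left(-2 \right)} \left(-2917\right) = \left(3 - -2\right) \left(-2917\right) = \left(3 + 2\right) \left(-2917\right) = 5 \left(-2917\right) = -14585$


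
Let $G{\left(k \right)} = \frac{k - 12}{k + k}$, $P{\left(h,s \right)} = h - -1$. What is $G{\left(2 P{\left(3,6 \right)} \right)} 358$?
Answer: $- \frac{179}{2} \approx -89.5$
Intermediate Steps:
$P{\left(h,s \right)} = 1 + h$ ($P{\left(h,s \right)} = h + 1 = 1 + h$)
$G{\left(k \right)} = \frac{-12 + k}{2 k}$
$G{\left(2 P{\left(3,6 \right)} \right)} 358 = \frac{-12 + 2 \left(1 + 3\right)}{2 \cdot 2 \left(1 + 3\right)} 358 = \frac{-12 + 2 \cdot 4}{2 \cdot 2 \cdot 4} \cdot 358 = \frac{-12 + 8}{2 \cdot 8} \cdot 358 = \frac{1}{2} \cdot \frac{1}{8} \left(-4\right) 358 = \left(- \frac{1}{4}\right) 358 = - \frac{179}{2}$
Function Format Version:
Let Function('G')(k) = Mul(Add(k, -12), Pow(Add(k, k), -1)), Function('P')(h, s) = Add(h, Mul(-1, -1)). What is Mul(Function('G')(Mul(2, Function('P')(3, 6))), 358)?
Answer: Rational(-179, 2) ≈ -89.500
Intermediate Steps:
Function('P')(h, s) = Add(1, h) (Function('P')(h, s) = Add(h, 1) = Add(1, h))
Function('G')(k) = Mul(Rational(1, 2), Pow(k, -1), Add(-12, k)) (Function('G')(k) = Mul(Add(-12, k), Pow(Mul(2, k), -1)) = Mul(Add(-12, k), Mul(Rational(1, 2), Pow(k, -1))) = Mul(Rational(1, 2), Pow(k, -1), Add(-12, k)))
Mul(Function('G')(Mul(2, Function('P')(3, 6))), 358) = Mul(Mul(Rational(1, 2), Pow(Mul(2, Add(1, 3)), -1), Add(-12, Mul(2, Add(1, 3)))), 358) = Mul(Mul(Rational(1, 2), Pow(Mul(2, 4), -1), Add(-12, Mul(2, 4))), 358) = Mul(Mul(Rational(1, 2), Pow(8, -1), Add(-12, 8)), 358) = Mul(Mul(Rational(1, 2), Rational(1, 8), -4), 358) = Mul(Rational(-1, 4), 358) = Rational(-179, 2)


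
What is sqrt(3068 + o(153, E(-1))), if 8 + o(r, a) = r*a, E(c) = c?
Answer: 3*sqrt(323) ≈ 53.917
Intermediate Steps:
o(r, a) = -8 + a*r (o(r, a) = -8 + r*a = -8 + a*r)
sqrt(3068 + o(153, E(-1))) = sqrt(3068 + (-8 - 1*153)) = sqrt(3068 + (-8 - 153)) = sqrt(3068 - 161) = sqrt(2907) = 3*sqrt(323)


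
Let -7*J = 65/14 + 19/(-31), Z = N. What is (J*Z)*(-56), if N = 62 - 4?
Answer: 405768/217 ≈ 1869.9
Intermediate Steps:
N = 58
Z = 58
J = -1749/3038 (J = -(65/14 + 19/(-31))/7 = -(65*(1/14) + 19*(-1/31))/7 = -(65/14 - 19/31)/7 = -1/7*1749/434 = -1749/3038 ≈ -0.57571)
(J*Z)*(-56) = -1749/3038*58*(-56) = -50721/1519*(-56) = 405768/217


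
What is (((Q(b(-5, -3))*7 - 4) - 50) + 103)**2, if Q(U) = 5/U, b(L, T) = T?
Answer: 12544/9 ≈ 1393.8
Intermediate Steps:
(((Q(b(-5, -3))*7 - 4) - 50) + 103)**2 = ((((5/(-3))*7 - 4) - 50) + 103)**2 = ((((5*(-1/3))*7 - 4) - 50) + 103)**2 = (((-5/3*7 - 4) - 50) + 103)**2 = (((-35/3 - 4) - 50) + 103)**2 = ((-47/3 - 50) + 103)**2 = (-197/3 + 103)**2 = (112/3)**2 = 12544/9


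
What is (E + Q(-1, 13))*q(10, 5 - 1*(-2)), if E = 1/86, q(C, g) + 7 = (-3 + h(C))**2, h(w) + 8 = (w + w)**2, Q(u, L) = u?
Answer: -6430845/43 ≈ -1.4955e+5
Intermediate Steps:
h(w) = -8 + 4*w**2 (h(w) = -8 + (w + w)**2 = -8 + (2*w)**2 = -8 + 4*w**2)
q(C, g) = -7 + (-11 + 4*C**2)**2 (q(C, g) = -7 + (-3 + (-8 + 4*C**2))**2 = -7 + (-11 + 4*C**2)**2)
E = 1/86 ≈ 0.011628
(E + Q(-1, 13))*q(10, 5 - 1*(-2)) = (1/86 - 1)*(-7 + (-11 + 4*10**2)**2) = -85*(-7 + (-11 + 4*100)**2)/86 = -85*(-7 + (-11 + 400)**2)/86 = -85*(-7 + 389**2)/86 = -85*(-7 + 151321)/86 = -85/86*151314 = -6430845/43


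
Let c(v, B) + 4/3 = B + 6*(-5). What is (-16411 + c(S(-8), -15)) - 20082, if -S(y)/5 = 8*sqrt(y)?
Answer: -109618/3 ≈ -36539.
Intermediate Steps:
S(y) = -40*sqrt(y)
c(v, B) = -94/3 + B (c(v, B) = -4/3 + (B + 6*(-5)) = -4/3 + (B - 30) = -4/3 + (-30 + B) = -94/3 + B)
(-16411 + c(S(-8), -15)) - 20082 = (-16411 + (-94/3 - 15)) - 20082 = (-16411 - 139/3) - 20082 = -49372/3 - 20082 = -109618/3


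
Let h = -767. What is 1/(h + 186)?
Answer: -1/581 ≈ -0.0017212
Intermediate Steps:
1/(h + 186) = 1/(-767 + 186) = 1/(-581) = -1/581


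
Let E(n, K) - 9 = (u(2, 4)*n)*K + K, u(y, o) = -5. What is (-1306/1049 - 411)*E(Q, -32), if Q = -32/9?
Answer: 2303634515/9441 ≈ 2.4400e+5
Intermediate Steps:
Q = -32/9 (Q = -32*⅑ = -32/9 ≈ -3.5556)
E(n, K) = 9 + K - 5*K*n (E(n, K) = 9 + ((-5*n)*K + K) = 9 + (-5*K*n + K) = 9 + (K - 5*K*n) = 9 + K - 5*K*n)
(-1306/1049 - 411)*E(Q, -32) = (-1306/1049 - 411)*(9 - 32 - 5*(-32)*(-32/9)) = (-1306*1/1049 - 411)*(9 - 32 - 5120/9) = (-1306/1049 - 411)*(-5327/9) = -432445/1049*(-5327/9) = 2303634515/9441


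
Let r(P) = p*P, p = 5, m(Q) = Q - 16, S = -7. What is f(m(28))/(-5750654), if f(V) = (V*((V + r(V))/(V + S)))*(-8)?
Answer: 3456/14376635 ≈ 0.00024039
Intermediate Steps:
m(Q) = -16 + Q
r(P) = 5*P
f(V) = -48*V²/(-7 + V) (f(V) = (V*((V + 5*V)/(V - 7)))*(-8) = (V*((6*V)/(-7 + V)))*(-8) = (V*(6*V/(-7 + V)))*(-8) = (6*V²/(-7 + V))*(-8) = -48*V²/(-7 + V))
f(m(28))/(-5750654) = -48*(-16 + 28)²/(-7 + (-16 + 28))/(-5750654) = -48*12²/(-7 + 12)*(-1/5750654) = -48*144/5*(-1/5750654) = -48*144*⅕*(-1/5750654) = -6912/5*(-1/5750654) = 3456/14376635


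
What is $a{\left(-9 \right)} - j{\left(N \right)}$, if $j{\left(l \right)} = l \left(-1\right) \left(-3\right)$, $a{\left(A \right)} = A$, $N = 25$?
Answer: $-84$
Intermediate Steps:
$j{\left(l \right)} = 3 l$ ($j{\left(l \right)} = - l \left(-3\right) = 3 l$)
$a{\left(-9 \right)} - j{\left(N \right)} = -9 - 3 \cdot 25 = -9 - 75 = -84$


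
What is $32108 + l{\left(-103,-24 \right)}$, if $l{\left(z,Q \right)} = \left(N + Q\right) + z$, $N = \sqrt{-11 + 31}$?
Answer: $31981 + 2 \sqrt{5} \approx 31985.0$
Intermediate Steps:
$N = 2 \sqrt{5}$ ($N = \sqrt{20} = 2 \sqrt{5} \approx 4.4721$)
$l{\left(z,Q \right)} = Q + z + 2 \sqrt{5}$ ($l{\left(z,Q \right)} = \left(2 \sqrt{5} + Q\right) + z = \left(Q + 2 \sqrt{5}\right) + z = Q + z + 2 \sqrt{5}$)
$32108 + l{\left(-103,-24 \right)} = 32108 - \left(127 - 2 \sqrt{5}\right) = 31981 + 2 \sqrt{5}$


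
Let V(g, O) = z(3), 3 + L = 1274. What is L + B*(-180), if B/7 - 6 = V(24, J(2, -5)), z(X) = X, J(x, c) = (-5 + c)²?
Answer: -10069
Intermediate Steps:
L = 1271 (L = -3 + 1274 = 1271)
V(g, O) = 3
B = 63 (B = 42 + 7*3 = 42 + 21 = 63)
L + B*(-180) = 1271 + 63*(-180) = 1271 - 11340 = -10069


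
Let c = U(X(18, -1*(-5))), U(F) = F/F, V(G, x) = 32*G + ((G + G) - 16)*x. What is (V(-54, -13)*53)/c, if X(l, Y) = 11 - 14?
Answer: -6148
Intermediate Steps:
X(l, Y) = -3
V(G, x) = 32*G + x*(-16 + 2*G) (V(G, x) = 32*G + (2*G - 16)*x = 32*G + (-16 + 2*G)*x = 32*G + x*(-16 + 2*G))
U(F) = 1
c = 1
(V(-54, -13)*53)/c = ((-16*(-13) + 32*(-54) + 2*(-54)*(-13))*53)/1 = ((208 - 1728 + 1404)*53)*1 = -116*53*1 = -6148*1 = -6148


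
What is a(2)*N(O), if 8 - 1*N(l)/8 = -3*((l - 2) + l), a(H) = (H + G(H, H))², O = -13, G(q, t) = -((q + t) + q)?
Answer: -9728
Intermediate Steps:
G(q, t) = -t - 2*q (G(q, t) = -(t + 2*q) = -t - 2*q)
a(H) = 4*H² (a(H) = (H + (-H - 2*H))² = (H - 3*H)² = (-2*H)² = 4*H²)
N(l) = 16 + 48*l (N(l) = 64 - (-24)*((l - 2) + l) = 64 - (-24)*((-2 + l) + l) = 64 - (-24)*(-2 + 2*l) = 64 - 8*(6 - 6*l) = 64 + (-48 + 48*l) = 16 + 48*l)
a(2)*N(O) = (4*2²)*(16 + 48*(-13)) = (4*4)*(16 - 624) = 16*(-608) = -9728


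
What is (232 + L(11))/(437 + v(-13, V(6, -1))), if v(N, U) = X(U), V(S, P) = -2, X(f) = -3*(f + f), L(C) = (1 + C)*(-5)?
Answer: 172/449 ≈ 0.38307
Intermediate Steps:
L(C) = -5 - 5*C
X(f) = -6*f
v(N, U) = -6*U
(232 + L(11))/(437 + v(-13, V(6, -1))) = (232 + (-5 - 5*11))/(437 - 6*(-2)) = (232 + (-5 - 55))/(437 + 12) = (232 - 60)/449 = 172*(1/449) = 172/449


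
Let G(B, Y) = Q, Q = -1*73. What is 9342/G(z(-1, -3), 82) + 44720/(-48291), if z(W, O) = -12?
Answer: -454399082/3525243 ≈ -128.90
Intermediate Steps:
Q = -73
G(B, Y) = -73
9342/G(z(-1, -3), 82) + 44720/(-48291) = 9342/(-73) + 44720/(-48291) = 9342*(-1/73) + 44720*(-1/48291) = -9342/73 - 44720/48291 = -454399082/3525243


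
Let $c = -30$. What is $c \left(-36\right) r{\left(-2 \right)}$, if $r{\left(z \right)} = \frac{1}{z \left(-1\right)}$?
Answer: $540$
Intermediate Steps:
$r{\left(z \right)} = - \frac{1}{z}$ ($r{\left(z \right)} = \frac{1}{\left(-1\right) z} = - \frac{1}{z}$)
$c \left(-36\right) r{\left(-2 \right)} = \left(-30\right) \left(-36\right) \left(- \frac{1}{-2}\right) = 1080 \left(\left(-1\right) \left(- \frac{1}{2}\right)\right) = 1080 \cdot \frac{1}{2} = 540$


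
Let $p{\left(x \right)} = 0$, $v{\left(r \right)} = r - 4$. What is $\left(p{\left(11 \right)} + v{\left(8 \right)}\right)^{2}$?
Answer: $16$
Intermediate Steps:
$v{\left(r \right)} = -4 + r$
$\left(p{\left(11 \right)} + v{\left(8 \right)}\right)^{2} = \left(0 + \left(-4 + 8\right)\right)^{2} = \left(0 + 4\right)^{2} = 4^{2} = 16$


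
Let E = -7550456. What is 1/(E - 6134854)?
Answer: -1/13685310 ≈ -7.3071e-8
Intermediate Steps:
1/(E - 6134854) = 1/(-7550456 - 6134854) = 1/(-13685310) = -1/13685310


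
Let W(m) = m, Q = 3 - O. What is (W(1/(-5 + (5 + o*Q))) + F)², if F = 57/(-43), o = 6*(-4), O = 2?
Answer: 1990921/1065024 ≈ 1.8694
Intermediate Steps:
o = -24
Q = 1 (Q = 3 - 1*2 = 3 - 2 = 1)
F = -57/43 (F = 57*(-1/43) = -57/43 ≈ -1.3256)
(W(1/(-5 + (5 + o*Q))) + F)² = (1/(-5 + (5 - 24*1)) - 57/43)² = (1/(-5 + (5 - 24)) - 57/43)² = (1/(-5 - 19) - 57/43)² = (1/(-24) - 57/43)² = (-1/24 - 57/43)² = (-1411/1032)² = 1990921/1065024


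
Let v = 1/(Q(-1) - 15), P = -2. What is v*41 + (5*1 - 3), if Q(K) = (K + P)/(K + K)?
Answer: -28/27 ≈ -1.0370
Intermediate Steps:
Q(K) = (-2 + K)/(2*K) (Q(K) = (K - 2)/(K + K) = (-2 + K)/((2*K)) = (-2 + K)*(1/(2*K)) = (-2 + K)/(2*K))
v = -2/27 (v = 1/((½)*(-2 - 1)/(-1) - 15) = 1/((½)*(-1)*(-3) - 15) = 1/(3/2 - 15) = 1/(-27/2) = -2/27 ≈ -0.074074)
v*41 + (5*1 - 3) = -2/27*41 + (5*1 - 3) = -82/27 + (5 - 3) = -82/27 + 2 = -28/27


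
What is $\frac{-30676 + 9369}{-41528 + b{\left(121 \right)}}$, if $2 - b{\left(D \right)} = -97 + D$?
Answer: $\frac{21307}{41550} \approx 0.5128$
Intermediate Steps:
$b{\left(D \right)} = 99 - D$ ($b{\left(D \right)} = 2 - \left(-97 + D\right) = 99 - D$)
$\frac{-30676 + 9369}{-41528 + b{\left(121 \right)}} = \frac{-30676 + 9369}{-41528 + \left(99 - 121\right)} = - \frac{21307}{-41528 + \left(99 - 121\right)} = - \frac{21307}{-41528 - 22} = - \frac{21307}{-41550} = \left(-21307\right) \left(- \frac{1}{41550}\right) = \frac{21307}{41550}$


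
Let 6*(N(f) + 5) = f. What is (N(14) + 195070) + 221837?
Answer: 1250713/3 ≈ 4.1690e+5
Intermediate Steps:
N(f) = -5 + f/6
(N(14) + 195070) + 221837 = ((-5 + (⅙)*14) + 195070) + 221837 = ((-5 + 7/3) + 195070) + 221837 = (-8/3 + 195070) + 221837 = 585202/3 + 221837 = 1250713/3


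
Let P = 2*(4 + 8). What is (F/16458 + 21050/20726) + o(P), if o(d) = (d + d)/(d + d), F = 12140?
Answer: 234790762/85277127 ≈ 2.7533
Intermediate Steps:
P = 24 (P = 2*12 = 24)
o(d) = 1 (o(d) = (2*d)/((2*d)) = (2*d)*(1/(2*d)) = 1)
(F/16458 + 21050/20726) + o(P) = (12140/16458 + 21050/20726) + 1 = (12140*(1/16458) + 21050*(1/20726)) + 1 = (6070/8229 + 10525/10363) + 1 = 149513635/85277127 + 1 = 234790762/85277127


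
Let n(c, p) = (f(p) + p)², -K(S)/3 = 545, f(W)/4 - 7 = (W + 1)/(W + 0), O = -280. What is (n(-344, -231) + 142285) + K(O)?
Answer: 9618741379/53361 ≈ 1.8026e+5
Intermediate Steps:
f(W) = 28 + 4*(1 + W)/W (f(W) = 28 + 4*((W + 1)/(W + 0)) = 28 + 4*((1 + W)/W) = 28 + 4*(1 + W)/W)
K(S) = -1635 (K(S) = -3*545 = -1635)
n(c, p) = (32 + p + 4/p)² (n(c, p) = ((32 + 4/p) + p)² = (32 + p + 4/p)²)
(n(-344, -231) + 142285) + K(O) = ((32 - 231 + 4/(-231))² + 142285) - 1635 = ((32 - 231 + 4*(-1/231))² + 142285) - 1635 = ((32 - 231 - 4/231)² + 142285) - 1635 = ((-45973/231)² + 142285) - 1635 = (2113516729/53361 + 142285) - 1635 = 9705986614/53361 - 1635 = 9618741379/53361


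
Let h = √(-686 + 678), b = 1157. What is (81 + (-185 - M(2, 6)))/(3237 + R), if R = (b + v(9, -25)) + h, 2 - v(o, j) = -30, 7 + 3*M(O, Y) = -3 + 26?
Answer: -362932/14692113 + 164*I*√2/14692113 ≈ -0.024703 + 1.5786e-5*I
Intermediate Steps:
M(O, Y) = 16/3 (M(O, Y) = -7/3 + (-3 + 26)/3 = -7/3 + (⅓)*23 = -7/3 + 23/3 = 16/3)
v(o, j) = 32 (v(o, j) = 2 - 1*(-30) = 2 + 30 = 32)
h = 2*I*√2 (h = √(-8) = 2*I*√2 ≈ 2.8284*I)
R = 1189 + 2*I*√2 (R = (1157 + 32) + 2*I*√2 = 1189 + 2*I*√2 ≈ 1189.0 + 2.8284*I)
(81 + (-185 - M(2, 6)))/(3237 + R) = (81 + (-185 - 1*16/3))/(3237 + (1189 + 2*I*√2)) = (81 + (-185 - 16/3))/(4426 + 2*I*√2) = (81 - 571/3)/(4426 + 2*I*√2) = -328/(3*(4426 + 2*I*√2))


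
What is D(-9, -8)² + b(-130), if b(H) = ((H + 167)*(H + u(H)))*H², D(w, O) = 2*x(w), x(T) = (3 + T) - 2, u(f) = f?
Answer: -162577744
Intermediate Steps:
x(T) = 1 + T
D(w, O) = 2 + 2*w (D(w, O) = 2*(1 + w) = 2 + 2*w)
b(H) = 2*H³*(167 + H) (b(H) = ((H + 167)*(H + H))*H² = ((167 + H)*(2*H))*H² = (2*H*(167 + H))*H² = 2*H³*(167 + H))
D(-9, -8)² + b(-130) = (2 + 2*(-9))² + 2*(-130)³*(167 - 130) = (2 - 18)² + 2*(-2197000)*37 = (-16)² - 162578000 = 256 - 162578000 = -162577744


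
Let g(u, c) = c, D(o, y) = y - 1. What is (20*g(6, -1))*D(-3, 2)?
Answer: -20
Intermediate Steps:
D(o, y) = -1 + y
(20*g(6, -1))*D(-3, 2) = (20*(-1))*(-1 + 2) = -20*1 = -20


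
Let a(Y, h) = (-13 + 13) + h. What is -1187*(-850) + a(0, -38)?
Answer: 1008912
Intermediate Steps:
a(Y, h) = h (a(Y, h) = 0 + h = h)
-1187*(-850) + a(0, -38) = -1187*(-850) - 38 = 1008950 - 38 = 1008912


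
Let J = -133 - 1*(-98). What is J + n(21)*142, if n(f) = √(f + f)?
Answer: -35 + 142*√42 ≈ 885.27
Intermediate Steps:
n(f) = √2*√f (n(f) = √(2*f) = √2*√f)
J = -35 (J = -133 + 98 = -35)
J + n(21)*142 = -35 + (√2*√21)*142 = -35 + √42*142 = -35 + 142*√42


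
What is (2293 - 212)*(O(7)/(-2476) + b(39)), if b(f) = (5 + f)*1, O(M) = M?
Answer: 226697897/2476 ≈ 91558.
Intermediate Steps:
b(f) = 5 + f
(2293 - 212)*(O(7)/(-2476) + b(39)) = (2293 - 212)*(7/(-2476) + (5 + 39)) = 2081*(7*(-1/2476) + 44) = 2081*(-7/2476 + 44) = 2081*(108937/2476) = 226697897/2476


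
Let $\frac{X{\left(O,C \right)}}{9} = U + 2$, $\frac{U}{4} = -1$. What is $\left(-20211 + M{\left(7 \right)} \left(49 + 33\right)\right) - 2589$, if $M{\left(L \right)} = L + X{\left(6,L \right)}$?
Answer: $-23702$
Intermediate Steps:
$U = -4$ ($U = 4 \left(-1\right) = -4$)
$X{\left(O,C \right)} = -18$ ($X{\left(O,C \right)} = 9 \left(-4 + 2\right) = 9 \left(-2\right) = -18$)
$M{\left(L \right)} = -18 + L$ ($M{\left(L \right)} = L - 18 = -18 + L$)
$\left(-20211 + M{\left(7 \right)} \left(49 + 33\right)\right) - 2589 = \left(-20211 + \left(-18 + 7\right) \left(49 + 33\right)\right) - 2589 = \left(-20211 - 902\right) - 2589 = -21113 - 2589 = -23702$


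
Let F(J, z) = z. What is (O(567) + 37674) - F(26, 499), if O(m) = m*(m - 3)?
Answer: 356963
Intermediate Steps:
O(m) = m*(-3 + m)
(O(567) + 37674) - F(26, 499) = (567*(-3 + 567) + 37674) - 1*499 = (567*564 + 37674) - 499 = (319788 + 37674) - 499 = 357462 - 499 = 356963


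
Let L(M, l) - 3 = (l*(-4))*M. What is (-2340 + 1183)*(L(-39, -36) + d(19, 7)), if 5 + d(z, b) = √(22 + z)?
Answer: 6500026 - 1157*√41 ≈ 6.4926e+6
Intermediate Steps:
L(M, l) = 3 - 4*M*l (L(M, l) = 3 + (l*(-4))*M = 3 + (-4*l)*M = 3 - 4*M*l)
d(z, b) = -5 + √(22 + z)
(-2340 + 1183)*(L(-39, -36) + d(19, 7)) = (-2340 + 1183)*((3 - 4*(-39)*(-36)) + (-5 + √(22 + 19))) = -1157*((3 - 5616) + (-5 + √41)) = -1157*(-5613 + (-5 + √41)) = -1157*(-5618 + √41) = 6500026 - 1157*√41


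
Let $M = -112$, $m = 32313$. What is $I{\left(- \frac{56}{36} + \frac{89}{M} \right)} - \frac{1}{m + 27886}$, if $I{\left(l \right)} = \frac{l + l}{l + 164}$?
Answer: $- \frac{285385805}{9809005657} \approx -0.029094$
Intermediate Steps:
$I{\left(l \right)} = \frac{2 l}{164 + l}$
$I{\left(- \frac{56}{36} + \frac{89}{M} \right)} - \frac{1}{m + 27886} = \frac{2 \left(- \frac{56}{36} + \frac{89}{-112}\right)}{164 + \left(- \frac{56}{36} + \frac{89}{-112}\right)} - \frac{1}{32313 + 27886} = \frac{2 \left(\left(-56\right) \frac{1}{36} + 89 \left(- \frac{1}{112}\right)\right)}{164 + \left(\left(-56\right) \frac{1}{36} + 89 \left(- \frac{1}{112}\right)\right)} - \frac{1}{60199} = \frac{2 \left(- \frac{14}{9} - \frac{89}{112}\right)}{164 - \frac{2369}{1008}} - \frac{1}{60199} = 2 \left(- \frac{2369}{1008}\right) \frac{1}{164 - \frac{2369}{1008}} - \frac{1}{60199} = 2 \left(- \frac{2369}{1008}\right) \frac{1}{\frac{162943}{1008}} - \frac{1}{60199} = 2 \left(- \frac{2369}{1008}\right) \frac{1008}{162943} - \frac{1}{60199} = - \frac{4738}{162943} - \frac{1}{60199} = - \frac{285385805}{9809005657}$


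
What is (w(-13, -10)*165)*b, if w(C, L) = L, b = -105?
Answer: 173250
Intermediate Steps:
(w(-13, -10)*165)*b = -10*165*(-105) = -1650*(-105) = 173250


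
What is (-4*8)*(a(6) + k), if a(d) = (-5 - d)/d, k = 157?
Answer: -14896/3 ≈ -4965.3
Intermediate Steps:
a(d) = (-5 - d)/d
(-4*8)*(a(6) + k) = (-4*8)*((-5 - 1*6)/6 + 157) = -32*((-5 - 6)/6 + 157) = -32*((⅙)*(-11) + 157) = -32*(-11/6 + 157) = -32*931/6 = -14896/3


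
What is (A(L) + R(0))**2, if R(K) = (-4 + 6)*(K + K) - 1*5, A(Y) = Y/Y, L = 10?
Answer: 16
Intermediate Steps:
A(Y) = 1
R(K) = -5 + 4*K (R(K) = 2*(2*K) - 5 = 4*K - 5 = -5 + 4*K)
(A(L) + R(0))**2 = (1 + (-5 + 4*0))**2 = (1 + (-5 + 0))**2 = (1 - 5)**2 = (-4)**2 = 16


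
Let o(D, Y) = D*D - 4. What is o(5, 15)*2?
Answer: 42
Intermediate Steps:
o(D, Y) = -4 + D² (o(D, Y) = D² - 4 = -4 + D²)
o(5, 15)*2 = (-4 + 5²)*2 = (-4 + 25)*2 = 21*2 = 42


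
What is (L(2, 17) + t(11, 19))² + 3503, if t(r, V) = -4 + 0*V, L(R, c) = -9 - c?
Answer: 4403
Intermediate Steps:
t(r, V) = -4 (t(r, V) = -4 + 0 = -4)
(L(2, 17) + t(11, 19))² + 3503 = ((-9 - 1*17) - 4)² + 3503 = ((-9 - 17) - 4)² + 3503 = (-26 - 4)² + 3503 = (-30)² + 3503 = 900 + 3503 = 4403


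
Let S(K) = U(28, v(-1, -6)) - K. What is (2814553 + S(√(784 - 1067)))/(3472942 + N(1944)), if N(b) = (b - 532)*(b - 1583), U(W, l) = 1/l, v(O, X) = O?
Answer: 469092/663779 - I*√283/3982674 ≈ 0.7067 - 4.2239e-6*I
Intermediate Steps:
N(b) = (-1583 + b)*(-532 + b) (N(b) = (-532 + b)*(-1583 + b) = (-1583 + b)*(-532 + b))
S(K) = -1 - K (S(K) = 1/(-1) - K = -1 - K)
(2814553 + S(√(784 - 1067)))/(3472942 + N(1944)) = (2814553 + (-1 - √(784 - 1067)))/(3472942 + (842156 + 1944² - 2115*1944)) = (2814553 + (-1 - √(-283)))/(3472942 + (842156 + 3779136 - 4111560)) = (2814553 + (-1 - I*√283))/(3472942 + 509732) = (2814553 + (-1 - I*√283))/3982674 = (2814552 - I*√283)*(1/3982674) = 469092/663779 - I*√283/3982674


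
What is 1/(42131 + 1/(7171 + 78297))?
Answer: 85468/3600852309 ≈ 2.3735e-5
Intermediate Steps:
1/(42131 + 1/(7171 + 78297)) = 1/(42131 + 1/85468) = 1/(3600852309/85468) = 85468/3600852309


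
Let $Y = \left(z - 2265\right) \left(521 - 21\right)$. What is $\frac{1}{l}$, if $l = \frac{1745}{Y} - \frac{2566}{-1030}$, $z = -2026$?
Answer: $\frac{44197300}{110071113} \approx 0.40153$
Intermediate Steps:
$Y = -2145500$ ($Y = \left(-2026 - 2265\right) \left(521 - 21\right) = \left(-4291\right) 500 = -2145500$)
$l = \frac{110071113}{44197300}$ ($l = \frac{1745}{-2145500} - \frac{2566}{-1030} = 1745 \left(- \frac{1}{2145500}\right) - - \frac{1283}{515} = - \frac{349}{429100} + \frac{1283}{515} = \frac{110071113}{44197300} \approx 2.4904$)
$\frac{1}{l} = \frac{1}{\frac{110071113}{44197300}} = \frac{44197300}{110071113}$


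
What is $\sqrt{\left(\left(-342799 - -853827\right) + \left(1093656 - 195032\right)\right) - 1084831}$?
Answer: $7 \sqrt{6629} \approx 569.93$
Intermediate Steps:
$\sqrt{\left(\left(-342799 - -853827\right) + \left(1093656 - 195032\right)\right) - 1084831} = \sqrt{\left(\left(-342799 + 853827\right) + \left(1093656 - 195032\right)\right) - 1084831} = \sqrt{\left(511028 + 898624\right) - 1084831} = \sqrt{1409652 - 1084831} = \sqrt{324821} = 7 \sqrt{6629}$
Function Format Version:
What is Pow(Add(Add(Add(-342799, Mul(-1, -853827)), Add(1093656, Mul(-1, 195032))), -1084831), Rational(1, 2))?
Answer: Mul(7, Pow(6629, Rational(1, 2))) ≈ 569.93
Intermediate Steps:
Pow(Add(Add(Add(-342799, Mul(-1, -853827)), Add(1093656, Mul(-1, 195032))), -1084831), Rational(1, 2)) = Pow(Add(Add(Add(-342799, 853827), Add(1093656, -195032)), -1084831), Rational(1, 2)) = Pow(Add(Add(511028, 898624), -1084831), Rational(1, 2)) = Pow(Add(1409652, -1084831), Rational(1, 2)) = Pow(324821, Rational(1, 2)) = Mul(7, Pow(6629, Rational(1, 2)))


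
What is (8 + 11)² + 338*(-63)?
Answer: -20933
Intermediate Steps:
(8 + 11)² + 338*(-63) = 19² - 21294 = 361 - 21294 = -20933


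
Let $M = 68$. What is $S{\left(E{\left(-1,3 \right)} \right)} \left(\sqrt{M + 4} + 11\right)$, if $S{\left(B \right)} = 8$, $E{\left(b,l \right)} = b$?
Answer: $88 + 48 \sqrt{2} \approx 155.88$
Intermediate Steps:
$S{\left(E{\left(-1,3 \right)} \right)} \left(\sqrt{M + 4} + 11\right) = 8 \left(\sqrt{68 + 4} + 11\right) = 8 \left(\sqrt{72} + 11\right) = 8 \left(6 \sqrt{2} + 11\right) = 8 \left(11 + 6 \sqrt{2}\right) = 88 + 48 \sqrt{2}$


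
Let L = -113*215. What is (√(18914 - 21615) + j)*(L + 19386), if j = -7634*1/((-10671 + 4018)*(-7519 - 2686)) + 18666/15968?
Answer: -3110305544155801/542064618160 - 4909*I*√2701 ≈ -5737.9 - 2.5513e+5*I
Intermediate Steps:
L = -24295
j = 633592492189/542064618160 (j = -7634/((-6653*(-10205))) + 18666*(1/15968) = -7634/67893865 + 9333/7984 = 633592492189/542064618160 ≈ 1.1688)
(√(18914 - 21615) + j)*(L + 19386) = (√(18914 - 21615) + 633592492189/542064618160)*(-24295 + 19386) = (√(-2701) + 633592492189/542064618160)*(-4909) = (I*√2701 + 633592492189/542064618160)*(-4909) = (633592492189/542064618160 + I*√2701)*(-4909) = -3110305544155801/542064618160 - 4909*I*√2701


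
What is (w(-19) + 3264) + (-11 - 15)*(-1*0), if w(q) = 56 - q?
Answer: 3339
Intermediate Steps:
(w(-19) + 3264) + (-11 - 15)*(-1*0) = ((56 - 1*(-19)) + 3264) + (-11 - 15)*(-1*0) = ((56 + 19) + 3264) - 26*0 = (75 + 3264) + 0 = 3339 + 0 = 3339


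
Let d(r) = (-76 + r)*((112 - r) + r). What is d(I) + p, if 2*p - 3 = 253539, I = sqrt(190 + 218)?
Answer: 118259 + 224*sqrt(102) ≈ 1.2052e+5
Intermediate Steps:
I = 2*sqrt(102) (I = sqrt(408) = 2*sqrt(102) ≈ 20.199)
d(r) = -8512 + 112*r (d(r) = (-76 + r)*112 = -8512 + 112*r)
p = 126771 (p = 3/2 + (1/2)*253539 = 3/2 + 253539/2 = 126771)
d(I) + p = (-8512 + 112*(2*sqrt(102))) + 126771 = (-8512 + 224*sqrt(102)) + 126771 = 118259 + 224*sqrt(102)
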